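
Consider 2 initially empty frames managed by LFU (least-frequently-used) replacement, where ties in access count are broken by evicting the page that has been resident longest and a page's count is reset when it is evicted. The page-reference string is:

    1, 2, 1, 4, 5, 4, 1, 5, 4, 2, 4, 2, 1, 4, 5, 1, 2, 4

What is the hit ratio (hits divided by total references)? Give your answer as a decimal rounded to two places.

0.22

1 -> miss, frames (1)
2 -> miss, frames (1 2)
1 -> hit
4 -> miss, evict 2, frames (1 4)
5 -> miss, evict 4, frames (1 5)
4 -> miss, evict 5, frames (1 4)
1 -> hit
5 -> miss, evict 4, frames (1 5)
4 -> miss, evict 5, frames (1 4)
2 -> miss, evict 4, frames (1 2)
4 -> miss, evict 2, frames (1 4)
2 -> miss, evict 4, frames (1 2)
1 -> hit
4 -> miss, evict 2, frames (1 4)
5 -> miss, evict 4, frames (1 5)
1 -> hit
2 -> miss, evict 5, frames (1 2)
4 -> miss, evict 2, frames (1 4)
Hits: 4 of 18 references → 4/18 = 0.2222.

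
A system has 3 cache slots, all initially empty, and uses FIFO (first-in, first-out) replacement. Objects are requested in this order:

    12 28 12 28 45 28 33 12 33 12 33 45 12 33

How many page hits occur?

9

12 -> fault, frames [12]
28 -> fault, frames [12, 28]
12 -> hit
28 -> hit
45 -> fault, frames [12, 28, 45]
28 -> hit
33 -> fault, evict 12, frames [28, 45, 33]
12 -> fault, evict 28, frames [45, 33, 12]
33 -> hit
12 -> hit
33 -> hit
45 -> hit
12 -> hit
33 -> hit
Hits: 9.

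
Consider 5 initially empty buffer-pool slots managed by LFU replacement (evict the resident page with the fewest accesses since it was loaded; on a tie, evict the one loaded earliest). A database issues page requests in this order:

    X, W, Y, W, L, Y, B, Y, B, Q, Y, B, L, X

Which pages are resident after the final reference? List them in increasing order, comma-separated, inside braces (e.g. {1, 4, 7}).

X: miss, frames [X]
W: miss, frames [X, W]
Y: miss, frames [X, W, Y]
W: hit
L: miss, frames [X, W, Y, L]
Y: hit
B: miss, frames [X, W, Y, L, B]
Y: hit
B: hit
Q: miss, evict X, frames [W, Y, L, B, Q]
Y: hit
B: hit
L: hit
X: miss, evict Q, frames [W, Y, L, B, X]

{B, L, W, X, Y}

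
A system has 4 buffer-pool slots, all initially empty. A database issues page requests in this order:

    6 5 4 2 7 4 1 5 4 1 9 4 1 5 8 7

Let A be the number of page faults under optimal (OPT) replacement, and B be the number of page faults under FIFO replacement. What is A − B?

-2

Under OPT: F F F F F . F . . . F . . . F F → 9 faults.
Under FIFO: F F F F F . F F F . F . . . F F → 11 faults.
A − B = 9 − 11 = -2.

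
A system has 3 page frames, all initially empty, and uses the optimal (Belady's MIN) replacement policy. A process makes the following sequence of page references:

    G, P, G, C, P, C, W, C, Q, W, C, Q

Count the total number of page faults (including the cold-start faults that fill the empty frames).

G: miss, frames {G}
P: miss, frames {G,P}
G: hit
C: miss, frames {G,P,C}
P: hit
C: hit
W: miss, evict P, frames {G,C,W}
C: hit
Q: miss, evict G, frames {C,W,Q}
W: hit
C: hit
Q: hit
Page faults: 5.

5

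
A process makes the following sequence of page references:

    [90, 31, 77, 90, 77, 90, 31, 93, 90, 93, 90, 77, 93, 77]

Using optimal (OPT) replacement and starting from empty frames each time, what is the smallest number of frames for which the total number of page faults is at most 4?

3

f=1: 14 faults
f=2: 6 faults
f=3: 4 faults
f=4: 4 faults
Smallest f with faults ≤ 4 is 3.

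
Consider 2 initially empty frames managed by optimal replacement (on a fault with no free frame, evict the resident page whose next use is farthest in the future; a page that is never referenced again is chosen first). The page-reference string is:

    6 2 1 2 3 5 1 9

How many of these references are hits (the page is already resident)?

2

6 → fault, frames (6)
2 → fault, frames (6 2)
1 → fault, evict 6, frames (2 1)
2 → hit
3 → fault, evict 2, frames (1 3)
5 → fault, evict 3, frames (1 5)
1 → hit
9 → fault, evict 5, frames (1 9)
Hits: 2.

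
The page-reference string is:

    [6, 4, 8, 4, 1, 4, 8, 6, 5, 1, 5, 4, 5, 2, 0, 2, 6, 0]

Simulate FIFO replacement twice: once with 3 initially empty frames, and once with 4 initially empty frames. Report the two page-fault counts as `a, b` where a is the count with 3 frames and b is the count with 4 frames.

10, 8

3 frames: F F F . F . . F F . . F . F F . F . → 10 faults.
4 frames: F F F . F . . . F . . . . F F . F . → 8 faults.
8 < 10: adding a frame reduced faults, as is typical.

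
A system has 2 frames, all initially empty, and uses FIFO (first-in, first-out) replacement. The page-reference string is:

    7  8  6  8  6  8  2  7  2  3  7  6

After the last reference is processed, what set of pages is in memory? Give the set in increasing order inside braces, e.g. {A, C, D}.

7 → fault, frames {7}
8 → fault, frames {7,8}
6 → fault, evict 7, frames {8,6}
8 → hit
6 → hit
8 → hit
2 → fault, evict 8, frames {6,2}
7 → fault, evict 6, frames {2,7}
2 → hit
3 → fault, evict 2, frames {7,3}
7 → hit
6 → fault, evict 7, frames {3,6}

{3, 6}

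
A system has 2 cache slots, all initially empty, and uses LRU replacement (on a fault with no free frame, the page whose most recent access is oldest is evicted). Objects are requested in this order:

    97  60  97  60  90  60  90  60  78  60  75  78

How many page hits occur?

97 → miss, frames {97}
60 → miss, frames {97,60}
97 → hit
60 → hit
90 → miss, evict 97, frames {60,90}
60 → hit
90 → hit
60 → hit
78 → miss, evict 90, frames {60,78}
60 → hit
75 → miss, evict 78, frames {60,75}
78 → miss, evict 60, frames {75,78}
Hits: 6.

6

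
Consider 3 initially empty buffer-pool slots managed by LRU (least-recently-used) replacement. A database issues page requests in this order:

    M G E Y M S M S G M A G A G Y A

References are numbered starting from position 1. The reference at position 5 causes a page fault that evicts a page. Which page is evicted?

pos 1: M: miss, frames [M]
pos 2: G: miss, frames [M, G]
pos 3: E: miss, frames [M, G, E]
pos 4: Y: miss, evict M, frames [G, E, Y]
pos 5: M: miss, evict G, frames [E, Y, M]
At position 5, page G is evicted.

G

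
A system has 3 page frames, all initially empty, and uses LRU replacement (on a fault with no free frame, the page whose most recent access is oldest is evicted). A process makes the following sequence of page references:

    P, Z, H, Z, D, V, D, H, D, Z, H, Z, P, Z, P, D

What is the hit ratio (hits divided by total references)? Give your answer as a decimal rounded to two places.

0.44

P -> fault, frames [P]
Z -> fault, frames [P, Z]
H -> fault, frames [P, Z, H]
Z -> hit
D -> fault, evict P, frames [H, Z, D]
V -> fault, evict H, frames [Z, D, V]
D -> hit
H -> fault, evict Z, frames [V, D, H]
D -> hit
Z -> fault, evict V, frames [H, D, Z]
H -> hit
Z -> hit
P -> fault, evict D, frames [H, Z, P]
Z -> hit
P -> hit
D -> fault, evict H, frames [Z, P, D]
Hits: 7 of 16 references → 7/16 = 0.4375.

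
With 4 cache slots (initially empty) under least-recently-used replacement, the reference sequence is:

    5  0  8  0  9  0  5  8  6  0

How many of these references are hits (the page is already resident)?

5 -> miss, frames (5)
0 -> miss, frames (5 0)
8 -> miss, frames (5 0 8)
0 -> hit
9 -> miss, frames (5 8 0 9)
0 -> hit
5 -> hit
8 -> hit
6 -> miss, evict 9, frames (0 5 8 6)
0 -> hit
Hits: 5.

5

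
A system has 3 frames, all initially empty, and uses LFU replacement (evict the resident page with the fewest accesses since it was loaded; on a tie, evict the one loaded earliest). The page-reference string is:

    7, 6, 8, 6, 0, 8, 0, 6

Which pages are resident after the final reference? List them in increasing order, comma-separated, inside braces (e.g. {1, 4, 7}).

{0, 6, 8}

7: miss, frames {7}
6: miss, frames {7,6}
8: miss, frames {7,6,8}
6: hit
0: miss, evict 7, frames {6,8,0}
8: hit
0: hit
6: hit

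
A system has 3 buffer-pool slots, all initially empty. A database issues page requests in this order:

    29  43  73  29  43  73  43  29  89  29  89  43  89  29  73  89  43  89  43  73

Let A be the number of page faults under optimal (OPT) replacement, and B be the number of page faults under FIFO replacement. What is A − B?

Under OPT: F F F . . . . . F . . . . . F . . . . . → 5 faults.
Under FIFO: F F F . . . . . F F . F . . F F . . . . → 8 faults.
A − B = 5 − 8 = -3.

-3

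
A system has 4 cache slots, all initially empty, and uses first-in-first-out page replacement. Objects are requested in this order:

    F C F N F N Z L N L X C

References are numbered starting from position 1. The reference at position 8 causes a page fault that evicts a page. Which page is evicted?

pos 1: F: miss, frames (F)
pos 2: C: miss, frames (F C)
pos 3: F: hit
pos 4: N: miss, frames (F C N)
pos 5: F: hit
pos 6: N: hit
pos 7: Z: miss, frames (F C N Z)
pos 8: L: miss, evict F, frames (C N Z L)
At position 8, page F is evicted.

F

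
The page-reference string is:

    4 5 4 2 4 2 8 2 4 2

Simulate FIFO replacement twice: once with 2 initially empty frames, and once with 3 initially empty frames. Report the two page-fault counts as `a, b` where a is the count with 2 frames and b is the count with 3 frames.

7, 5

2 frames: F F . F F . F F F . → 7 faults.
3 frames: F F . F . . F . F . → 5 faults.
5 < 7: adding a frame reduced faults, as is typical.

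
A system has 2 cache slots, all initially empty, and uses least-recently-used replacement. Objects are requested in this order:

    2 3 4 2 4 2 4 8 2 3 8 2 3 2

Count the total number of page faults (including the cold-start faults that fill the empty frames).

10

2 → miss, frames [2]
3 → miss, frames [2, 3]
4 → miss, evict 2, frames [3, 4]
2 → miss, evict 3, frames [4, 2]
4 → hit
2 → hit
4 → hit
8 → miss, evict 2, frames [4, 8]
2 → miss, evict 4, frames [8, 2]
3 → miss, evict 8, frames [2, 3]
8 → miss, evict 2, frames [3, 8]
2 → miss, evict 3, frames [8, 2]
3 → miss, evict 8, frames [2, 3]
2 → hit
Page faults: 10.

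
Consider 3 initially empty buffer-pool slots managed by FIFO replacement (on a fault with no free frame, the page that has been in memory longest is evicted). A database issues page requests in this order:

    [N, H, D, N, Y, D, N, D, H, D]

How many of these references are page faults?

N: miss, frames (N)
H: miss, frames (N H)
D: miss, frames (N H D)
N: hit
Y: miss, evict N, frames (H D Y)
D: hit
N: miss, evict H, frames (D Y N)
D: hit
H: miss, evict D, frames (Y N H)
D: miss, evict Y, frames (N H D)
Page faults: 7.

7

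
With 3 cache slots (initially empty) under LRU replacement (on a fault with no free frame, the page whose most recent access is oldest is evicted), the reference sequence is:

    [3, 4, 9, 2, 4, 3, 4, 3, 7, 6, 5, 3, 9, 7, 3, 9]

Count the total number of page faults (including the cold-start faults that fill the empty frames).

11

3: fault, frames {3}
4: fault, frames {3,4}
9: fault, frames {3,4,9}
2: fault, evict 3, frames {4,9,2}
4: hit
3: fault, evict 9, frames {2,4,3}
4: hit
3: hit
7: fault, evict 2, frames {4,3,7}
6: fault, evict 4, frames {3,7,6}
5: fault, evict 3, frames {7,6,5}
3: fault, evict 7, frames {6,5,3}
9: fault, evict 6, frames {5,3,9}
7: fault, evict 5, frames {3,9,7}
3: hit
9: hit
Page faults: 11.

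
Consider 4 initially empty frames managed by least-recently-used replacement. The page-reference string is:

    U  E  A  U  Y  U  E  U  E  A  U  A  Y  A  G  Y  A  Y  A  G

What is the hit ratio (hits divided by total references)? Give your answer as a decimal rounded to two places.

0.75

U -> miss, frames [U]
E -> miss, frames [U, E]
A -> miss, frames [U, E, A]
U -> hit
Y -> miss, frames [E, A, U, Y]
U -> hit
E -> hit
U -> hit
E -> hit
A -> hit
U -> hit
A -> hit
Y -> hit
A -> hit
G -> miss, evict E, frames [U, Y, A, G]
Y -> hit
A -> hit
Y -> hit
A -> hit
G -> hit
Hits: 15 of 20 references → 15/20 = 0.7500.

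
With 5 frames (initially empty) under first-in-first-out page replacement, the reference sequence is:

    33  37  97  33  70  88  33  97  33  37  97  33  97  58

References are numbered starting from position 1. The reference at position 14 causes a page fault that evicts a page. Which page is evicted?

33

pos 1: 33: fault, frames (33)
pos 2: 37: fault, frames (33 37)
pos 3: 97: fault, frames (33 37 97)
pos 4: 33: hit
pos 5: 70: fault, frames (33 37 97 70)
pos 6: 88: fault, frames (33 37 97 70 88)
pos 7: 33: hit
pos 8: 97: hit
pos 9: 33: hit
pos 10: 37: hit
pos 11: 97: hit
pos 12: 33: hit
pos 13: 97: hit
pos 14: 58: fault, evict 33, frames (37 97 70 88 58)
At position 14, page 33 is evicted.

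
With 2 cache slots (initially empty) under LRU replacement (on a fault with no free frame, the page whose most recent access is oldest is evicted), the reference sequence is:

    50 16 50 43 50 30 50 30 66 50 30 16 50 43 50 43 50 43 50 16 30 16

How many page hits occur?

10

50: miss, frames {50}
16: miss, frames {50,16}
50: hit
43: miss, evict 16, frames {50,43}
50: hit
30: miss, evict 43, frames {50,30}
50: hit
30: hit
66: miss, evict 50, frames {30,66}
50: miss, evict 30, frames {66,50}
30: miss, evict 66, frames {50,30}
16: miss, evict 50, frames {30,16}
50: miss, evict 30, frames {16,50}
43: miss, evict 16, frames {50,43}
50: hit
43: hit
50: hit
43: hit
50: hit
16: miss, evict 43, frames {50,16}
30: miss, evict 50, frames {16,30}
16: hit
Hits: 10.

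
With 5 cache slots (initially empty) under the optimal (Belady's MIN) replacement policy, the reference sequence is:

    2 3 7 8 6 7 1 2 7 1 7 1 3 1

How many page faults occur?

6

2: fault, frames {2}
3: fault, frames {2,3}
7: fault, frames {2,3,7}
8: fault, frames {2,3,7,8}
6: fault, frames {2,3,7,8,6}
7: hit
1: fault, evict 6, frames {2,3,7,8,1}
2: hit
7: hit
1: hit
7: hit
1: hit
3: hit
1: hit
Page faults: 6.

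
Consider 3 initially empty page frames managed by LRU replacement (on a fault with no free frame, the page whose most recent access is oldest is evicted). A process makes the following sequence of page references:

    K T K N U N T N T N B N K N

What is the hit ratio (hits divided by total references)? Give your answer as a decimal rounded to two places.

0.50

K: fault, frames (K)
T: fault, frames (K T)
K: hit
N: fault, frames (T K N)
U: fault, evict T, frames (K N U)
N: hit
T: fault, evict K, frames (U N T)
N: hit
T: hit
N: hit
B: fault, evict U, frames (T N B)
N: hit
K: fault, evict T, frames (B N K)
N: hit
Hits: 7 of 14 references → 7/14 = 0.5000.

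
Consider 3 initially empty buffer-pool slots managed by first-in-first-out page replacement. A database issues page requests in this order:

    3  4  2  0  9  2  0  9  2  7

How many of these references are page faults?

3 -> miss, frames (3)
4 -> miss, frames (3 4)
2 -> miss, frames (3 4 2)
0 -> miss, evict 3, frames (4 2 0)
9 -> miss, evict 4, frames (2 0 9)
2 -> hit
0 -> hit
9 -> hit
2 -> hit
7 -> miss, evict 2, frames (0 9 7)
Page faults: 6.

6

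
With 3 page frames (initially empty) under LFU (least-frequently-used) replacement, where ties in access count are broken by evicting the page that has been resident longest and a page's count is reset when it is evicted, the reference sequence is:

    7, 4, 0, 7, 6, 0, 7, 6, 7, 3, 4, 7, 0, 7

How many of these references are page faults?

7 -> fault, frames [7]
4 -> fault, frames [7, 4]
0 -> fault, frames [7, 4, 0]
7 -> hit
6 -> fault, evict 4, frames [7, 0, 6]
0 -> hit
7 -> hit
6 -> hit
7 -> hit
3 -> fault, evict 0, frames [7, 6, 3]
4 -> fault, evict 3, frames [7, 6, 4]
7 -> hit
0 -> fault, evict 4, frames [7, 6, 0]
7 -> hit
Page faults: 7.

7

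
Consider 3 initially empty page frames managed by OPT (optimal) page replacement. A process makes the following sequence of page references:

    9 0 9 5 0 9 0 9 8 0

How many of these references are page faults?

9: miss, frames (9)
0: miss, frames (9 0)
9: hit
5: miss, frames (9 0 5)
0: hit
9: hit
0: hit
9: hit
8: miss, evict 5, frames (9 0 8)
0: hit
Page faults: 4.

4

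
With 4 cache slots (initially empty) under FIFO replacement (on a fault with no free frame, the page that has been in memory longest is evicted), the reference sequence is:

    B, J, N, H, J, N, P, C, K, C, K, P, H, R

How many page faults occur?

B: fault, frames {B}
J: fault, frames {B,J}
N: fault, frames {B,J,N}
H: fault, frames {B,J,N,H}
J: hit
N: hit
P: fault, evict B, frames {J,N,H,P}
C: fault, evict J, frames {N,H,P,C}
K: fault, evict N, frames {H,P,C,K}
C: hit
K: hit
P: hit
H: hit
R: fault, evict H, frames {P,C,K,R}
Page faults: 8.

8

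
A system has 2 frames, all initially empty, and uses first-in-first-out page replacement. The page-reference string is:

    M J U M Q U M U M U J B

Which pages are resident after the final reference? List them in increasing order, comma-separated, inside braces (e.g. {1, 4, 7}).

M → fault, frames {M}
J → fault, frames {M,J}
U → fault, evict M, frames {J,U}
M → fault, evict J, frames {U,M}
Q → fault, evict U, frames {M,Q}
U → fault, evict M, frames {Q,U}
M → fault, evict Q, frames {U,M}
U → hit
M → hit
U → hit
J → fault, evict U, frames {M,J}
B → fault, evict M, frames {J,B}

{B, J}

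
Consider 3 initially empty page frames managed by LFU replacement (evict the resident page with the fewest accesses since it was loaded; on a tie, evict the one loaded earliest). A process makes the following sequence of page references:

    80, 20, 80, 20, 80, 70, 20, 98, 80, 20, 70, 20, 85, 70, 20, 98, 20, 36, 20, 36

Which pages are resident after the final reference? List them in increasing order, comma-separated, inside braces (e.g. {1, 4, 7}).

80 -> fault, frames (80)
20 -> fault, frames (80 20)
80 -> hit
20 -> hit
80 -> hit
70 -> fault, frames (80 20 70)
20 -> hit
98 -> fault, evict 70, frames (80 20 98)
80 -> hit
20 -> hit
70 -> fault, evict 98, frames (80 20 70)
20 -> hit
85 -> fault, evict 70, frames (80 20 85)
70 -> fault, evict 85, frames (80 20 70)
20 -> hit
98 -> fault, evict 70, frames (80 20 98)
20 -> hit
36 -> fault, evict 98, frames (80 20 36)
20 -> hit
36 -> hit

{20, 36, 80}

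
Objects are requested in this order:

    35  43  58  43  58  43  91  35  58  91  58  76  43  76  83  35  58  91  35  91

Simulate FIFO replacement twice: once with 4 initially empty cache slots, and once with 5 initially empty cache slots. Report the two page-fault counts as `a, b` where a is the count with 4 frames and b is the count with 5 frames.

9, 7

4 frames: F F F . . . F . . . . F . . F F F F . . → 9 faults.
5 frames: F F F . . . F . . . . F . . F F . . . . → 7 faults.
7 < 9: adding a frame reduced faults, as is typical.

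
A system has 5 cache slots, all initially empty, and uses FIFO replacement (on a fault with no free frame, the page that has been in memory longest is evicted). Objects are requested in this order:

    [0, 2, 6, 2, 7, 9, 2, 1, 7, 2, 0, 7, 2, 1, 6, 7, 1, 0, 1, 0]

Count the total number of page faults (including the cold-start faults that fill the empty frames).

0 → miss, frames (0)
2 → miss, frames (0 2)
6 → miss, frames (0 2 6)
2 → hit
7 → miss, frames (0 2 6 7)
9 → miss, frames (0 2 6 7 9)
2 → hit
1 → miss, evict 0, frames (2 6 7 9 1)
7 → hit
2 → hit
0 → miss, evict 2, frames (6 7 9 1 0)
7 → hit
2 → miss, evict 6, frames (7 9 1 0 2)
1 → hit
6 → miss, evict 7, frames (9 1 0 2 6)
7 → miss, evict 9, frames (1 0 2 6 7)
1 → hit
0 → hit
1 → hit
0 → hit
Page faults: 10.

10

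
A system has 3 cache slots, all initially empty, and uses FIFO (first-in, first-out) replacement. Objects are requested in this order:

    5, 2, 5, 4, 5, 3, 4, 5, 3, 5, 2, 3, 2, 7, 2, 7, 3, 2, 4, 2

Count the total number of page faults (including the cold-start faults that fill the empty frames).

5: fault, frames (5)
2: fault, frames (5 2)
5: hit
4: fault, frames (5 2 4)
5: hit
3: fault, evict 5, frames (2 4 3)
4: hit
5: fault, evict 2, frames (4 3 5)
3: hit
5: hit
2: fault, evict 4, frames (3 5 2)
3: hit
2: hit
7: fault, evict 3, frames (5 2 7)
2: hit
7: hit
3: fault, evict 5, frames (2 7 3)
2: hit
4: fault, evict 2, frames (7 3 4)
2: fault, evict 7, frames (3 4 2)
Page faults: 10.

10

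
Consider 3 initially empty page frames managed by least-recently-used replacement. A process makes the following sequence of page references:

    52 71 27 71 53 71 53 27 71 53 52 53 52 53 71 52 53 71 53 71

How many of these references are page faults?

5

52 → fault, frames {52}
71 → fault, frames {52,71}
27 → fault, frames {52,71,27}
71 → hit
53 → fault, evict 52, frames {27,71,53}
71 → hit
53 → hit
27 → hit
71 → hit
53 → hit
52 → fault, evict 27, frames {71,53,52}
53 → hit
52 → hit
53 → hit
71 → hit
52 → hit
53 → hit
71 → hit
53 → hit
71 → hit
Page faults: 5.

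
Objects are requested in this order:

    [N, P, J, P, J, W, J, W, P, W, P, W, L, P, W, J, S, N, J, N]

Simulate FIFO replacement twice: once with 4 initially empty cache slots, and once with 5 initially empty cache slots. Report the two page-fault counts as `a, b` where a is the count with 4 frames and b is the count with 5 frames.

8, 7

4 frames: F F F . . F . . . . . . F . . . F F F . → 8 faults.
5 frames: F F F . . F . . . . . . F . . . F F . . → 7 faults.
7 < 8: adding a frame reduced faults, as is typical.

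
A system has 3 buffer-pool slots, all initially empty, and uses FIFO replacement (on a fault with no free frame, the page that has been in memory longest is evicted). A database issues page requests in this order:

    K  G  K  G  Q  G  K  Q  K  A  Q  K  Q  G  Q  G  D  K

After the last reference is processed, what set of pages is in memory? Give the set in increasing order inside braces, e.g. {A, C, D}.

{D, K, Q}

K → fault, frames [K]
G → fault, frames [K, G]
K → hit
G → hit
Q → fault, frames [K, G, Q]
G → hit
K → hit
Q → hit
K → hit
A → fault, evict K, frames [G, Q, A]
Q → hit
K → fault, evict G, frames [Q, A, K]
Q → hit
G → fault, evict Q, frames [A, K, G]
Q → fault, evict A, frames [K, G, Q]
G → hit
D → fault, evict K, frames [G, Q, D]
K → fault, evict G, frames [Q, D, K]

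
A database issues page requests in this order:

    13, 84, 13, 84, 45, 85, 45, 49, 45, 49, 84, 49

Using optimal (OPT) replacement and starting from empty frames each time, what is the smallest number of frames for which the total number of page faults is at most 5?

f=1: 12 faults
f=2: 6 faults
f=3: 5 faults
f=4: 5 faults
f=5: 5 faults
Smallest f with faults ≤ 5 is 3.

3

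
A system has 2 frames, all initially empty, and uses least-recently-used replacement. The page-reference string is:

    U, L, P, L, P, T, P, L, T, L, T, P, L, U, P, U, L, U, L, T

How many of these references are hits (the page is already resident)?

8

U → fault, frames (U)
L → fault, frames (U L)
P → fault, evict U, frames (L P)
L → hit
P → hit
T → fault, evict L, frames (P T)
P → hit
L → fault, evict T, frames (P L)
T → fault, evict P, frames (L T)
L → hit
T → hit
P → fault, evict L, frames (T P)
L → fault, evict T, frames (P L)
U → fault, evict P, frames (L U)
P → fault, evict L, frames (U P)
U → hit
L → fault, evict P, frames (U L)
U → hit
L → hit
T → fault, evict U, frames (L T)
Hits: 8.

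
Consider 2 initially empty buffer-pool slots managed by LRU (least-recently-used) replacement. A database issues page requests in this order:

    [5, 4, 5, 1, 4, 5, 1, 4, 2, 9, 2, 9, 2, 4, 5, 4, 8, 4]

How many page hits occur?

5 → miss, frames (5)
4 → miss, frames (5 4)
5 → hit
1 → miss, evict 4, frames (5 1)
4 → miss, evict 5, frames (1 4)
5 → miss, evict 1, frames (4 5)
1 → miss, evict 4, frames (5 1)
4 → miss, evict 5, frames (1 4)
2 → miss, evict 1, frames (4 2)
9 → miss, evict 4, frames (2 9)
2 → hit
9 → hit
2 → hit
4 → miss, evict 9, frames (2 4)
5 → miss, evict 2, frames (4 5)
4 → hit
8 → miss, evict 5, frames (4 8)
4 → hit
Hits: 6.

6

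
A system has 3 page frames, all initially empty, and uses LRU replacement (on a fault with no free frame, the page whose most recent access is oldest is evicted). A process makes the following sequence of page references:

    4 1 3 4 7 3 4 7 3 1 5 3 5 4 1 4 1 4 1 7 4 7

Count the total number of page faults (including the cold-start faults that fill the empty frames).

4: fault, frames (4)
1: fault, frames (4 1)
3: fault, frames (4 1 3)
4: hit
7: fault, evict 1, frames (3 4 7)
3: hit
4: hit
7: hit
3: hit
1: fault, evict 4, frames (7 3 1)
5: fault, evict 7, frames (3 1 5)
3: hit
5: hit
4: fault, evict 1, frames (3 5 4)
1: fault, evict 3, frames (5 4 1)
4: hit
1: hit
4: hit
1: hit
7: fault, evict 5, frames (4 1 7)
4: hit
7: hit
Page faults: 9.

9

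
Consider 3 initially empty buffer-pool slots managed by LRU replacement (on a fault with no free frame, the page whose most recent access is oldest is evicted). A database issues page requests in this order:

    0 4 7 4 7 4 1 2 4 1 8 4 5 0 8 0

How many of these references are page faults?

0 -> miss, frames {0}
4 -> miss, frames {0,4}
7 -> miss, frames {0,4,7}
4 -> hit
7 -> hit
4 -> hit
1 -> miss, evict 0, frames {7,4,1}
2 -> miss, evict 7, frames {4,1,2}
4 -> hit
1 -> hit
8 -> miss, evict 2, frames {4,1,8}
4 -> hit
5 -> miss, evict 1, frames {8,4,5}
0 -> miss, evict 8, frames {4,5,0}
8 -> miss, evict 4, frames {5,0,8}
0 -> hit
Page faults: 9.

9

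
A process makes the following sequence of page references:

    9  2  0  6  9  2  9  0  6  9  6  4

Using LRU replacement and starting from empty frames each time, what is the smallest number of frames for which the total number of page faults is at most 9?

f=1: 12 faults
f=2: 10 faults
f=3: 9 faults
f=4: 5 faults
f=5: 5 faults
Smallest f with faults ≤ 9 is 3.

3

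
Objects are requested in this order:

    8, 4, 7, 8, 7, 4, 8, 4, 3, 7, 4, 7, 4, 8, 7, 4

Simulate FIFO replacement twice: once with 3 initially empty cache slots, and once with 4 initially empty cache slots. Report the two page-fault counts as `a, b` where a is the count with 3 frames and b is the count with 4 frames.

6, 4

3 frames: F F F . . . . . F . . . . F . F → 6 faults.
4 frames: F F F . . . . . F . . . . . . . → 4 faults.
4 < 6: adding a frame reduced faults, as is typical.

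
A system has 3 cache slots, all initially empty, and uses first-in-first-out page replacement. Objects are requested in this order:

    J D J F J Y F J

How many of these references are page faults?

J -> miss, frames (J)
D -> miss, frames (J D)
J -> hit
F -> miss, frames (J D F)
J -> hit
Y -> miss, evict J, frames (D F Y)
F -> hit
J -> miss, evict D, frames (F Y J)
Page faults: 5.

5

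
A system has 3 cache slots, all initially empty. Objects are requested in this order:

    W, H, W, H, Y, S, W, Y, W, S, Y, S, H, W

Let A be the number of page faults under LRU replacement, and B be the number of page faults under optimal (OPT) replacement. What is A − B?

Under LRU: F F . . F F F . . . . . F F → 7 faults.
Under OPT: F F . . F F . . . . . . F . → 5 faults.
A − B = 7 − 5 = 2.

2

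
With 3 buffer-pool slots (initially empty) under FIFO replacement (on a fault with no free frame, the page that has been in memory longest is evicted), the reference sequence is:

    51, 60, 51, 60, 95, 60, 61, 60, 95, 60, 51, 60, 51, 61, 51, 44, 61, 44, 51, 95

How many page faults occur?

10

51: fault, frames [51]
60: fault, frames [51, 60]
51: hit
60: hit
95: fault, frames [51, 60, 95]
60: hit
61: fault, evict 51, frames [60, 95, 61]
60: hit
95: hit
60: hit
51: fault, evict 60, frames [95, 61, 51]
60: fault, evict 95, frames [61, 51, 60]
51: hit
61: hit
51: hit
44: fault, evict 61, frames [51, 60, 44]
61: fault, evict 51, frames [60, 44, 61]
44: hit
51: fault, evict 60, frames [44, 61, 51]
95: fault, evict 44, frames [61, 51, 95]
Page faults: 10.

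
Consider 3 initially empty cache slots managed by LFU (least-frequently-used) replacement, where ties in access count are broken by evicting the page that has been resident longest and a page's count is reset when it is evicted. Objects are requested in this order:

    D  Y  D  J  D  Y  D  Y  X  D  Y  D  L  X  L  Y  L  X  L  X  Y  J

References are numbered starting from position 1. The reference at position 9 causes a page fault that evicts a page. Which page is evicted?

J

pos 1: D -> fault, frames [D]
pos 2: Y -> fault, frames [D, Y]
pos 3: D -> hit
pos 4: J -> fault, frames [D, Y, J]
pos 5: D -> hit
pos 6: Y -> hit
pos 7: D -> hit
pos 8: Y -> hit
pos 9: X -> fault, evict J, frames [D, Y, X]
At position 9, page J is evicted.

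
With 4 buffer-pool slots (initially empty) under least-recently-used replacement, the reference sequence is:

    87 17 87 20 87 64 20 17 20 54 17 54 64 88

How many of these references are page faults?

6

87: fault, frames {87}
17: fault, frames {87,17}
87: hit
20: fault, frames {17,87,20}
87: hit
64: fault, frames {17,20,87,64}
20: hit
17: hit
20: hit
54: fault, evict 87, frames {64,17,20,54}
17: hit
54: hit
64: hit
88: fault, evict 20, frames {17,54,64,88}
Page faults: 6.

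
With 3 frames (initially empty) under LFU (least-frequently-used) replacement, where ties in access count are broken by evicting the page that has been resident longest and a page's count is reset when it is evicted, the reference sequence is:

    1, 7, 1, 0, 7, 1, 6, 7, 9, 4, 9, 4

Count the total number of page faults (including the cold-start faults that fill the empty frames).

8

1: miss, frames {1}
7: miss, frames {1,7}
1: hit
0: miss, frames {1,7,0}
7: hit
1: hit
6: miss, evict 0, frames {1,7,6}
7: hit
9: miss, evict 6, frames {1,7,9}
4: miss, evict 9, frames {1,7,4}
9: miss, evict 4, frames {1,7,9}
4: miss, evict 9, frames {1,7,4}
Page faults: 8.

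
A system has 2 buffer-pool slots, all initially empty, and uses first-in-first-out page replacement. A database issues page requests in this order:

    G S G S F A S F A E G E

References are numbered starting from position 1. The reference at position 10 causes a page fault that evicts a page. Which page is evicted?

F

pos 1: G: fault, frames (G)
pos 2: S: fault, frames (G S)
pos 3: G: hit
pos 4: S: hit
pos 5: F: fault, evict G, frames (S F)
pos 6: A: fault, evict S, frames (F A)
pos 7: S: fault, evict F, frames (A S)
pos 8: F: fault, evict A, frames (S F)
pos 9: A: fault, evict S, frames (F A)
pos 10: E: fault, evict F, frames (A E)
At position 10, page F is evicted.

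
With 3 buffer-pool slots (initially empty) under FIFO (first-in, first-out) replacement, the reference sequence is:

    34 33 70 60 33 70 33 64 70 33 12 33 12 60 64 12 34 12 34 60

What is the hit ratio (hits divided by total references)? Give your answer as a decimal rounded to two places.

0.40

34 -> miss, frames {34}
33 -> miss, frames {34,33}
70 -> miss, frames {34,33,70}
60 -> miss, evict 34, frames {33,70,60}
33 -> hit
70 -> hit
33 -> hit
64 -> miss, evict 33, frames {70,60,64}
70 -> hit
33 -> miss, evict 70, frames {60,64,33}
12 -> miss, evict 60, frames {64,33,12}
33 -> hit
12 -> hit
60 -> miss, evict 64, frames {33,12,60}
64 -> miss, evict 33, frames {12,60,64}
12 -> hit
34 -> miss, evict 12, frames {60,64,34}
12 -> miss, evict 60, frames {64,34,12}
34 -> hit
60 -> miss, evict 64, frames {34,12,60}
Hits: 8 of 20 references → 8/20 = 0.4000.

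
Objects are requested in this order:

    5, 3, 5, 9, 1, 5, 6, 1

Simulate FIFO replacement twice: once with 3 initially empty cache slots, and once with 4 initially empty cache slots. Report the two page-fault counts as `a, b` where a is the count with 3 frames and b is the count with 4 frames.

6, 5

3 frames: F F . F F F F . → 6 faults.
4 frames: F F . F F . F . → 5 faults.
5 < 6: adding a frame reduced faults, as is typical.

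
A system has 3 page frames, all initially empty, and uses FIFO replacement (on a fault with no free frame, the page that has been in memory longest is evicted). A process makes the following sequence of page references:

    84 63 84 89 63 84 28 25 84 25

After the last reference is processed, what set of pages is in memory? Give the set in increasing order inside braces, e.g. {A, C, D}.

{25, 28, 84}

84: fault, frames (84)
63: fault, frames (84 63)
84: hit
89: fault, frames (84 63 89)
63: hit
84: hit
28: fault, evict 84, frames (63 89 28)
25: fault, evict 63, frames (89 28 25)
84: fault, evict 89, frames (28 25 84)
25: hit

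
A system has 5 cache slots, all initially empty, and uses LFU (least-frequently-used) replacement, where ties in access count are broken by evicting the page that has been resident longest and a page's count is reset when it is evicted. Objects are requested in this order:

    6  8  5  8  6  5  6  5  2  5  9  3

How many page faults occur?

6 → miss, frames [6]
8 → miss, frames [6, 8]
5 → miss, frames [6, 8, 5]
8 → hit
6 → hit
5 → hit
6 → hit
5 → hit
2 → miss, frames [6, 8, 5, 2]
5 → hit
9 → miss, frames [6, 8, 5, 2, 9]
3 → miss, evict 2, frames [6, 8, 5, 9, 3]
Page faults: 6.

6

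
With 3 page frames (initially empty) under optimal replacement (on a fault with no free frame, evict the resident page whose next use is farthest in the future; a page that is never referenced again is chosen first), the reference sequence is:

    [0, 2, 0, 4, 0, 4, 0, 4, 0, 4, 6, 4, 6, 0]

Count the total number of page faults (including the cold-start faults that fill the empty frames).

4

0: miss, frames {0}
2: miss, frames {0,2}
0: hit
4: miss, frames {0,2,4}
0: hit
4: hit
0: hit
4: hit
0: hit
4: hit
6: miss, evict 2, frames {0,4,6}
4: hit
6: hit
0: hit
Page faults: 4.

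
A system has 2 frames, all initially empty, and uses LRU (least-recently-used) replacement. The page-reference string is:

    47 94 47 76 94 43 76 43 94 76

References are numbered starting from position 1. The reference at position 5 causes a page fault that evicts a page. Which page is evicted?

47

pos 1: 47 -> fault, frames (47)
pos 2: 94 -> fault, frames (47 94)
pos 3: 47 -> hit
pos 4: 76 -> fault, evict 94, frames (47 76)
pos 5: 94 -> fault, evict 47, frames (76 94)
At position 5, page 47 is evicted.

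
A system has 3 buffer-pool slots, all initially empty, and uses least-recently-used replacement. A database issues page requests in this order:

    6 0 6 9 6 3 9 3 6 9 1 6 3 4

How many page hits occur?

6: miss, frames {6}
0: miss, frames {6,0}
6: hit
9: miss, frames {0,6,9}
6: hit
3: miss, evict 0, frames {9,6,3}
9: hit
3: hit
6: hit
9: hit
1: miss, evict 3, frames {6,9,1}
6: hit
3: miss, evict 9, frames {1,6,3}
4: miss, evict 1, frames {6,3,4}
Hits: 7.

7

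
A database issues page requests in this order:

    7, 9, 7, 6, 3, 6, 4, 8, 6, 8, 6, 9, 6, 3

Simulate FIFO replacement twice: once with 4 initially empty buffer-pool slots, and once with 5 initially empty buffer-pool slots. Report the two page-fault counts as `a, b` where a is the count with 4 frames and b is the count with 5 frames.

4 frames: F F . F F . F F . . . F F F → 9 faults.
5 frames: F F . F F . F F . . . . . . → 6 faults.
6 < 9: adding a frame reduced faults, as is typical.

9, 6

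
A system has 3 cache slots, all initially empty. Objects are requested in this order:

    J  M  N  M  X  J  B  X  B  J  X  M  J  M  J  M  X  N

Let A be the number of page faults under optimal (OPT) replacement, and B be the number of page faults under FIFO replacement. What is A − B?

Under OPT: F F F . F . F . . . . F . . . . . F → 7 faults.
Under FIFO: F F F . F F F . . . . F . . . . F F → 9 faults.
A − B = 7 − 9 = -2.

-2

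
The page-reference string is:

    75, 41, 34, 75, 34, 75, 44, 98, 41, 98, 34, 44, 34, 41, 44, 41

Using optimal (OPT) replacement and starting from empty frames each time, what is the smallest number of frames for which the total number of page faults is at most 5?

f=1: 16 faults
f=2: 9 faults
f=3: 6 faults
f=4: 5 faults
f=5: 5 faults
Smallest f with faults ≤ 5 is 4.

4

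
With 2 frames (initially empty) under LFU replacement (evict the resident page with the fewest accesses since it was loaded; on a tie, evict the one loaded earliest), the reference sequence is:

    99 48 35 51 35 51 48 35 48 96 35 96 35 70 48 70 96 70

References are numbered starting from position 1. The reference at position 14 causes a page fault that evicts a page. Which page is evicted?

35

pos 1: 99: miss, frames [99]
pos 2: 48: miss, frames [99, 48]
pos 3: 35: miss, evict 99, frames [48, 35]
pos 4: 51: miss, evict 48, frames [35, 51]
pos 5: 35: hit
pos 6: 51: hit
pos 7: 48: miss, evict 35, frames [51, 48]
pos 8: 35: miss, evict 48, frames [51, 35]
pos 9: 48: miss, evict 35, frames [51, 48]
pos 10: 96: miss, evict 48, frames [51, 96]
pos 11: 35: miss, evict 96, frames [51, 35]
pos 12: 96: miss, evict 35, frames [51, 96]
pos 13: 35: miss, evict 96, frames [51, 35]
pos 14: 70: miss, evict 35, frames [51, 70]
At position 14, page 35 is evicted.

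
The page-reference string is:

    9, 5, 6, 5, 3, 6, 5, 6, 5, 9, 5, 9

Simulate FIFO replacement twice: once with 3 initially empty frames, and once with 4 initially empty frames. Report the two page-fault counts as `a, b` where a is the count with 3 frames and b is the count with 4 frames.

6, 4

3 frames: F F F . F . . . . F F . → 6 faults.
4 frames: F F F . F . . . . . . . → 4 faults.
4 < 6: adding a frame reduced faults, as is typical.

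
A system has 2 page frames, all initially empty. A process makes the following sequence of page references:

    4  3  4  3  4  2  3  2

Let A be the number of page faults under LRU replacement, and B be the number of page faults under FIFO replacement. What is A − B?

1

Under LRU: F F . . . F F . → 4 faults.
Under FIFO: F F . . . F . . → 3 faults.
A − B = 4 − 3 = 1.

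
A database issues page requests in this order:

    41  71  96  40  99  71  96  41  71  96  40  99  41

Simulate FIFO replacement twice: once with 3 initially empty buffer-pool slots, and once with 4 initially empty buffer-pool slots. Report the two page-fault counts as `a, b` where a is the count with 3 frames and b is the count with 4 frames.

3 frames: F F F F F F F F . . F F . → 10 faults.
4 frames: F F F F F . . F F F F F F → 11 faults.
11 > 10: adding a frame increased faults — Belady's anomaly.

10, 11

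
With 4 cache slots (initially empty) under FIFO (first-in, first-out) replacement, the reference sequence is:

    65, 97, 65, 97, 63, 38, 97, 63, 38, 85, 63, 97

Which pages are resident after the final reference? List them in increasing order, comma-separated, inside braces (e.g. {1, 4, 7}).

65 → fault, frames {65}
97 → fault, frames {65,97}
65 → hit
97 → hit
63 → fault, frames {65,97,63}
38 → fault, frames {65,97,63,38}
97 → hit
63 → hit
38 → hit
85 → fault, evict 65, frames {97,63,38,85}
63 → hit
97 → hit

{38, 63, 85, 97}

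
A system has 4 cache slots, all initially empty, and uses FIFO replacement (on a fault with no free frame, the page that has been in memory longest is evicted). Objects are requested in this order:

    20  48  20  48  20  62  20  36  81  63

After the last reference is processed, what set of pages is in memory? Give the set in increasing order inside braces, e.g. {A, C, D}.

20 -> miss, frames {20}
48 -> miss, frames {20,48}
20 -> hit
48 -> hit
20 -> hit
62 -> miss, frames {20,48,62}
20 -> hit
36 -> miss, frames {20,48,62,36}
81 -> miss, evict 20, frames {48,62,36,81}
63 -> miss, evict 48, frames {62,36,81,63}

{36, 62, 63, 81}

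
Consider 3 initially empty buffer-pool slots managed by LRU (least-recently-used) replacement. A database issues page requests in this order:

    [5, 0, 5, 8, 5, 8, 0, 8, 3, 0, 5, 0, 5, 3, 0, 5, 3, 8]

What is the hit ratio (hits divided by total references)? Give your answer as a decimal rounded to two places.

0.67

5 -> miss, frames {5}
0 -> miss, frames {5,0}
5 -> hit
8 -> miss, frames {0,5,8}
5 -> hit
8 -> hit
0 -> hit
8 -> hit
3 -> miss, evict 5, frames {0,8,3}
0 -> hit
5 -> miss, evict 8, frames {3,0,5}
0 -> hit
5 -> hit
3 -> hit
0 -> hit
5 -> hit
3 -> hit
8 -> miss, evict 0, frames {5,3,8}
Hits: 12 of 18 references → 12/18 = 0.6667.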